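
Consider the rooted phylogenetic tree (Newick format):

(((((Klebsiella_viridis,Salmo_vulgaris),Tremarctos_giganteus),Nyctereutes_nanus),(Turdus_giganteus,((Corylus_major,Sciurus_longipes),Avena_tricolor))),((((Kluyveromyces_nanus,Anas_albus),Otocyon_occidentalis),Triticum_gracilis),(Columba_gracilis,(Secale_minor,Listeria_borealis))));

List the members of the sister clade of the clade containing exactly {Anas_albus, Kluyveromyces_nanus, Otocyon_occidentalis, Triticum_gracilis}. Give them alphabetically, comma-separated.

Columba_gracilis, Listeria_borealis, Secale_minor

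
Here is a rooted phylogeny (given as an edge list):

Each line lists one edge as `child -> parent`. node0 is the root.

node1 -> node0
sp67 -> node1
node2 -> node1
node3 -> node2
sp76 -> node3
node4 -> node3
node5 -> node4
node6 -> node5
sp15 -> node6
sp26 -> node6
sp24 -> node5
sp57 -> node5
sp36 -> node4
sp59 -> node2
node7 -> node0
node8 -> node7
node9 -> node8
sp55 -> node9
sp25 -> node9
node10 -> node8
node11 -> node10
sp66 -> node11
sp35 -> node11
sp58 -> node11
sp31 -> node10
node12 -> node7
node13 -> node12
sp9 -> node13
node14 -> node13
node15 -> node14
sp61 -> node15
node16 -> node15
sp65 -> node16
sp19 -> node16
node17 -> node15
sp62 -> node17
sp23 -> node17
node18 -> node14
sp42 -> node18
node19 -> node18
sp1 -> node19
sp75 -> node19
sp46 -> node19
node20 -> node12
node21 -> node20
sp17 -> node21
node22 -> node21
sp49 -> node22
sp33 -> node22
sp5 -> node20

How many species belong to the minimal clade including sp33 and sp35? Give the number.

The MRCA of sp33 and sp35 is the node subtending (((sp55,sp25),((sp66,sp35,sp58),sp31)),((sp9,((sp61,(sp65,sp19),(sp62,sp23)),(sp42,(sp1,sp75,sp46)))),((sp17,(sp49,sp33)),sp5))).
That clade contains 20 terminal taxa: sp1, sp17, sp19, sp23, sp25, sp31, sp33, sp35, sp42, sp46, sp49, sp5, sp55, sp58, sp61, sp62, sp65, sp66, sp75, sp9.

20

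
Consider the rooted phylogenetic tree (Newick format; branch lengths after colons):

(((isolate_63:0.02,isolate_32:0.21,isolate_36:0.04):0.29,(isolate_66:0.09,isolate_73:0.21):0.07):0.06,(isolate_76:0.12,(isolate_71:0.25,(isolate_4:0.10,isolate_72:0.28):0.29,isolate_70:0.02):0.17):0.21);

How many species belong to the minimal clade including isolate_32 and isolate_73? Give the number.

The MRCA of isolate_32 and isolate_73 is the node subtending ((isolate_63,isolate_32,isolate_36),(isolate_66,isolate_73)).
That clade contains 5 terminal taxa: isolate_32, isolate_36, isolate_63, isolate_66, isolate_73.

5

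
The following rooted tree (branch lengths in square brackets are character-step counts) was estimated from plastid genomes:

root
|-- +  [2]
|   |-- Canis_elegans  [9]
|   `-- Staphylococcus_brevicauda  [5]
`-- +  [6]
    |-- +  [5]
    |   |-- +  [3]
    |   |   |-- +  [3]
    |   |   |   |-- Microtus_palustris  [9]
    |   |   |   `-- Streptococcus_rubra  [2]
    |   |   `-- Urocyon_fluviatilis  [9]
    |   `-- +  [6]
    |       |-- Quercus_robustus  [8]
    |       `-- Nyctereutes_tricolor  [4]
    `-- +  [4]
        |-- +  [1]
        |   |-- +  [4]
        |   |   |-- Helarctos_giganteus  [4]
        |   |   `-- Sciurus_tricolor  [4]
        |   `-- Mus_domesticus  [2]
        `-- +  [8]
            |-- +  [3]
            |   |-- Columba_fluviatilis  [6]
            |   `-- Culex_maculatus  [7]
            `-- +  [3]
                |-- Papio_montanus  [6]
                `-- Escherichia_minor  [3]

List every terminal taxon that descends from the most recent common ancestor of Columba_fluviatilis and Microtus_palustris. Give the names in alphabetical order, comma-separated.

Columba_fluviatilis, Culex_maculatus, Escherichia_minor, Helarctos_giganteus, Microtus_palustris, Mus_domesticus, Nyctereutes_tricolor, Papio_montanus, Quercus_robustus, Sciurus_tricolor, Streptococcus_rubra, Urocyon_fluviatilis

Tracing Columba_fluviatilis: it sits inside (Columba_fluviatilis,Culex_maculatus).
Tracing Microtus_palustris: it sits inside (Microtus_palustris,Streptococcus_rubra).
The smallest clade enclosing both is ((((Microtus_palustris,Streptococcus_rubra),Urocyon_fluviatilis),(Quercus_robustus,Nyctereutes_tricolor)),(((Helarctos_giganteus,Sciurus_tricolor),Mus_domesticus),((Columba_fluviatilis,Culex_maculatus),(Papio_montanus,Escherichia_minor)))); the answer is its 12 terminal taxa in alphabetical order.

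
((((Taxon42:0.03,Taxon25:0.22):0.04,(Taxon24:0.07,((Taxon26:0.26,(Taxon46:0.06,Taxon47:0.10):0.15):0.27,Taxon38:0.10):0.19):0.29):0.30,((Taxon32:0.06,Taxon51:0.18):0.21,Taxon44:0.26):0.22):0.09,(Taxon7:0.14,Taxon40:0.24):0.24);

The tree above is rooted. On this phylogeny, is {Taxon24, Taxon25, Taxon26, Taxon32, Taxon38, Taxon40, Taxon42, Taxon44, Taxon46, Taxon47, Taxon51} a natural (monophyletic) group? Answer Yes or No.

No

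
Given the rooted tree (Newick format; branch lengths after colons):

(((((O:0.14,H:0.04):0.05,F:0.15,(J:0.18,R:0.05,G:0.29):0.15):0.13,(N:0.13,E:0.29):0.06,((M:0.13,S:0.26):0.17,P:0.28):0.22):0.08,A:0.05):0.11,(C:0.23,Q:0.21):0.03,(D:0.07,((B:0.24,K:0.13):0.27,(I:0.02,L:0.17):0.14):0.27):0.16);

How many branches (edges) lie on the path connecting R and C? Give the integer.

The MRCA of R and C is the root of the tree.
From R up to that node: 5 branches. From C up to the same node: 2 branches. Total: 5 + 2 = 7.

7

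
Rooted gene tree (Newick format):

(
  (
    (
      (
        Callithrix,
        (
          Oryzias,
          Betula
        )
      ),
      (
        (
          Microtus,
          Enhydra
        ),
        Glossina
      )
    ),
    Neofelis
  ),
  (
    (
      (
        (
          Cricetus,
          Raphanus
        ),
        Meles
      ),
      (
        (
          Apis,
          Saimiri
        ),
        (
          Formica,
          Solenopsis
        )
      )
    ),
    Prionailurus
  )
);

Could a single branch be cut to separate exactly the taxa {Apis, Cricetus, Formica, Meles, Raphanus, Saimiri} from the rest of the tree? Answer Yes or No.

The MRCA of the listed taxa subtends (((Cricetus,Raphanus),Meles),((Apis,Saimiri),(Formica,Solenopsis))).
That clade also contains Solenopsis, which is not in the proposed group, so the group is not monophyletic.

No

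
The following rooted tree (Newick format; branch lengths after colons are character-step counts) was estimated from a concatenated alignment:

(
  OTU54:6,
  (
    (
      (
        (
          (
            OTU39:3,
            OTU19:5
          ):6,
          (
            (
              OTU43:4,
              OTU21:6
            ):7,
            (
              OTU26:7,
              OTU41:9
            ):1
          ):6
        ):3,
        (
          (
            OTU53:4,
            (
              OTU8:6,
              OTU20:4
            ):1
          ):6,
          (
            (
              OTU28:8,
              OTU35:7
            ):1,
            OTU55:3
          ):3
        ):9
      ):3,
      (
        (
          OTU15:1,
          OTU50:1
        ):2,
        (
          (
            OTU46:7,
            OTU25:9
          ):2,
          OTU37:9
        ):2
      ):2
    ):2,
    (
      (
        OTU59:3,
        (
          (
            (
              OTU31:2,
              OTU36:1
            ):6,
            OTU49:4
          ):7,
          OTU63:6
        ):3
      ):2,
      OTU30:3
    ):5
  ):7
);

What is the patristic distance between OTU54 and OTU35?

The path runs OTU54 → … → MRCA → … → OTU35; the MRCA is the root of the tree.
Branch lengths along that path: 6 + 7 + 2 + 3 + 9 + 3 + 1 + 7 = 38.

38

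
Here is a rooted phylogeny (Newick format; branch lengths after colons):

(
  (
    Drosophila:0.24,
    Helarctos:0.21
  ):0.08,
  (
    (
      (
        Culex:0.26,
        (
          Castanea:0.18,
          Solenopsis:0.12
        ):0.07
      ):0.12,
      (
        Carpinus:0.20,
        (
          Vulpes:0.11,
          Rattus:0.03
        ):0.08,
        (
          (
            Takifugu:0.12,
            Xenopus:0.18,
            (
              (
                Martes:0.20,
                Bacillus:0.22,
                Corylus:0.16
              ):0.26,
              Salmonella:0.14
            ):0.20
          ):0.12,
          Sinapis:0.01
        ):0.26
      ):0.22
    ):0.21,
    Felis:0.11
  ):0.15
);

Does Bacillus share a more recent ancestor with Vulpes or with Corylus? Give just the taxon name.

The MRCA of Bacillus and Corylus subtends (Martes,Bacillus,Corylus) (3 taxa).
The MRCA of Bacillus and Vulpes subtends (Carpinus,(Vulpes,Rattus),((Takifugu,Xenopus,((Martes,Bacillus,Corylus),Salmonella)),Sinapis)) (10 taxa).
The first is nested inside the second, so Bacillus shares a more recent common ancestor with Corylus.

Corylus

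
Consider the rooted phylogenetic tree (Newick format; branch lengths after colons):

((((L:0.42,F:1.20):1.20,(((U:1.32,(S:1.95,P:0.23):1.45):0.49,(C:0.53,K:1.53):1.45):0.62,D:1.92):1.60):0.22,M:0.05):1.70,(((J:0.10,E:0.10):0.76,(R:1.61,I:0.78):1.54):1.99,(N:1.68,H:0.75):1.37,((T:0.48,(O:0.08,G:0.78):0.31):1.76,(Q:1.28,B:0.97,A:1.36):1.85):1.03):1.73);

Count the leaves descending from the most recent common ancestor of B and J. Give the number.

12

The MRCA of B and J is the node subtending (((J,E),(R,I)),(N,H),((T,(O,G)),(Q,B,A))).
That clade contains 12 terminal taxa: A, B, E, G, H, I, J, N, O, Q, R, T.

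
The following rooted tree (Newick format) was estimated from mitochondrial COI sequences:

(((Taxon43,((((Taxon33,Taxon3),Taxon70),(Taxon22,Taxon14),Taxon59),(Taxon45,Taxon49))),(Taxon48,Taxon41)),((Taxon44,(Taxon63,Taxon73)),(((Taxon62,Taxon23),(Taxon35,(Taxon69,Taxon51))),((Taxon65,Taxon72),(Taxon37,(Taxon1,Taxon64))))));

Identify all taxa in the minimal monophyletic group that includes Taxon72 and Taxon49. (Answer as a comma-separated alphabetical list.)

Tracing Taxon72: it sits inside (Taxon65,Taxon72).
Tracing Taxon49: it sits inside (Taxon45,Taxon49).
The smallest clade enclosing both is the whole tree (their MRCA is the root), so the answer is all 24 tips in alphabetical order.

Taxon1, Taxon14, Taxon22, Taxon23, Taxon3, Taxon33, Taxon35, Taxon37, Taxon41, Taxon43, Taxon44, Taxon45, Taxon48, Taxon49, Taxon51, Taxon59, Taxon62, Taxon63, Taxon64, Taxon65, Taxon69, Taxon70, Taxon72, Taxon73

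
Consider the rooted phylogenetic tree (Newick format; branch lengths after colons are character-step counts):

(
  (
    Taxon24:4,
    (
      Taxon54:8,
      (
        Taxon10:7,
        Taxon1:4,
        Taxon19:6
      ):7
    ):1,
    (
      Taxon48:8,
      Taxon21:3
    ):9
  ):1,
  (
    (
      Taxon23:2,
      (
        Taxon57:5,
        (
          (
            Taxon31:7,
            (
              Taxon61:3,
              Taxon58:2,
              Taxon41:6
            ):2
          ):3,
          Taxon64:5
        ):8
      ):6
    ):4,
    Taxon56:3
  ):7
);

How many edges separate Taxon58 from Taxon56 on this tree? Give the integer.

The MRCA of Taxon58 and Taxon56 is the node subtending ((Taxon23,(Taxon57,((Taxon31,(Taxon61,Taxon58,Taxon41)),Taxon64))),Taxon56).
From Taxon58 up to that node: 6 branches. From Taxon56 up to the same node: 1 branch. Total: 6 + 1 = 7.

7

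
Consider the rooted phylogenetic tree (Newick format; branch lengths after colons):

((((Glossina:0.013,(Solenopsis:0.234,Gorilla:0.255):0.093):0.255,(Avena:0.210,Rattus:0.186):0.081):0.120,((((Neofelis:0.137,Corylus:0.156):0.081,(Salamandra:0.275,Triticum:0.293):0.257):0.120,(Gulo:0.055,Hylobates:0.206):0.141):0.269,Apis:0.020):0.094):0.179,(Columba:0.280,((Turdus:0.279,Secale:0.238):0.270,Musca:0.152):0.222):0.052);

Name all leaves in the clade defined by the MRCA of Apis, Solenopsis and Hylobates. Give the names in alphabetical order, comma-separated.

Tracing Apis: it sits inside ((((Neofelis,Corylus),(Salamandra,Triticum)),(Gulo,Hylobates)),Apis).
Tracing Solenopsis: it sits inside (Solenopsis,Gorilla).
Tracing Hylobates: it sits inside (Gulo,Hylobates).
The smallest clade enclosing all 3 is (((Glossina,(Solenopsis,Gorilla)),(Avena,Rattus)),((((Neofelis,Corylus),(Salamandra,Triticum)),(Gulo,Hylobates)),Apis)); the answer is its 12 terminal taxa in alphabetical order.

Apis, Avena, Corylus, Glossina, Gorilla, Gulo, Hylobates, Neofelis, Rattus, Salamandra, Solenopsis, Triticum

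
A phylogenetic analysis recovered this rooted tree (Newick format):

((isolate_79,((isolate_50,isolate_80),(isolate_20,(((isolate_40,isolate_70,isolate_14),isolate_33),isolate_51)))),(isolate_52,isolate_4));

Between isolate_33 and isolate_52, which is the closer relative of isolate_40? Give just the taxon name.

isolate_33

The MRCA of isolate_40 and isolate_33 subtends ((isolate_40,isolate_70,isolate_14),isolate_33) (4 taxa).
The MRCA of isolate_40 and isolate_52 is the root, subtending the entire tree (11 taxa).
The first is nested inside the second, so isolate_40 shares a more recent common ancestor with isolate_33.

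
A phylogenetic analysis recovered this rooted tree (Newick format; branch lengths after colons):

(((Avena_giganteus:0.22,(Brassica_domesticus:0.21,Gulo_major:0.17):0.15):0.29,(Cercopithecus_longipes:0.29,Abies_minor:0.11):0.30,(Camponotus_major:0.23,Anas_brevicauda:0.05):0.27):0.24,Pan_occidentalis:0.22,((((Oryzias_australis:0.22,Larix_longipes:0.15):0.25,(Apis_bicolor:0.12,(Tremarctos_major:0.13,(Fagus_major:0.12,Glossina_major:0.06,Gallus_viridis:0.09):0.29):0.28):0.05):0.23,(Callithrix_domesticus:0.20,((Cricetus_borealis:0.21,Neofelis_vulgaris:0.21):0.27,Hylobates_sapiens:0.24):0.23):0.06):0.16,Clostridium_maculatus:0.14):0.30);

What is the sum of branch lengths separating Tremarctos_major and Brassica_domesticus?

2.04

The path runs Tremarctos_major → … → MRCA → … → Brassica_domesticus; the MRCA is the root of the tree.
Branch lengths along that path: 0.13 + 0.28 + 0.05 + 0.23 + 0.16 + 0.30 + 0.24 + 0.29 + 0.15 + 0.21 = 2.04.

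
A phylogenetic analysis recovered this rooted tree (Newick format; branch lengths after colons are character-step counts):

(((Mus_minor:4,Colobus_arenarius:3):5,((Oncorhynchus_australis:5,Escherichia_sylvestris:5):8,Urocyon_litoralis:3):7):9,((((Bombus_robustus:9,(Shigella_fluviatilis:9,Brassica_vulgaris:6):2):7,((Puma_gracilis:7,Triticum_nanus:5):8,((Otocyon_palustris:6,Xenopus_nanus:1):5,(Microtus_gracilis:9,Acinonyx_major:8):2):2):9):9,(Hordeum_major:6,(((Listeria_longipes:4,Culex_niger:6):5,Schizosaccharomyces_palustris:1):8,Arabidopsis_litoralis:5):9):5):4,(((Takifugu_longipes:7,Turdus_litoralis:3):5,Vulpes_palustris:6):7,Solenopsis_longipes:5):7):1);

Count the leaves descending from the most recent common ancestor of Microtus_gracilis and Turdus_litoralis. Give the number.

18

The MRCA of Microtus_gracilis and Turdus_litoralis is the node subtending ((((Bombus_robustus,(Shigella_fluviatilis,Brassica_vulgaris)),((Puma_gracilis,Triticum_nanus),((Otocyon_palustris,Xenopus_nanus),(Microtus_gracilis,Acinonyx_major)))),(Hordeum_major,(((Listeria_longipes,Culex_niger),Schizosaccharomyces_palustris),Arabidopsis_litoralis))),(((Takifugu_longipes,Turdus_litoralis),Vulpes_palustris),Solenopsis_longipes)).
That clade contains 18 terminal taxa: Acinonyx_major, Arabidopsis_litoralis, Bombus_robustus, Brassica_vulgaris, Culex_niger, Hordeum_major, Listeria_longipes, Microtus_gracilis, Otocyon_palustris, Puma_gracilis, Schizosaccharomyces_palustris, Shigella_fluviatilis, Solenopsis_longipes, Takifugu_longipes, Triticum_nanus, Turdus_litoralis, Vulpes_palustris, Xenopus_nanus.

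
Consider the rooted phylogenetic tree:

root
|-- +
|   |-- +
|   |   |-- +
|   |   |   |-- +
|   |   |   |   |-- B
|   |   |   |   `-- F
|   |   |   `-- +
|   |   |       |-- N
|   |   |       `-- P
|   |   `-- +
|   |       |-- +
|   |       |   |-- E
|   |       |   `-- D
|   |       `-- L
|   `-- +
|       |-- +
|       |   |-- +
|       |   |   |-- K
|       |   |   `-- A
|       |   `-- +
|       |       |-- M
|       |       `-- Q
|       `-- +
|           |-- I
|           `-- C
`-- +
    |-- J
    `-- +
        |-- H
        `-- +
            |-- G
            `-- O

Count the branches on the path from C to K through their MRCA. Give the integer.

5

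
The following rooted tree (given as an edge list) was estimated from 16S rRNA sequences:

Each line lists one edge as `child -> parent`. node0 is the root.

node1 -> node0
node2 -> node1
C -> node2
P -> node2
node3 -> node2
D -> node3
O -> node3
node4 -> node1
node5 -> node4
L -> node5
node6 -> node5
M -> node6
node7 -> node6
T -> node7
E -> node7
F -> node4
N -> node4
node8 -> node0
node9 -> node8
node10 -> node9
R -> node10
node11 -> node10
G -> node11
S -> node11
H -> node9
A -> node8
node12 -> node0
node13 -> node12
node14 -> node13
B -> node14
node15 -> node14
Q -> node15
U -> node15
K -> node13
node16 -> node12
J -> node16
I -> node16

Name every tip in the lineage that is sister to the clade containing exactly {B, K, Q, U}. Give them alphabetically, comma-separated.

I, J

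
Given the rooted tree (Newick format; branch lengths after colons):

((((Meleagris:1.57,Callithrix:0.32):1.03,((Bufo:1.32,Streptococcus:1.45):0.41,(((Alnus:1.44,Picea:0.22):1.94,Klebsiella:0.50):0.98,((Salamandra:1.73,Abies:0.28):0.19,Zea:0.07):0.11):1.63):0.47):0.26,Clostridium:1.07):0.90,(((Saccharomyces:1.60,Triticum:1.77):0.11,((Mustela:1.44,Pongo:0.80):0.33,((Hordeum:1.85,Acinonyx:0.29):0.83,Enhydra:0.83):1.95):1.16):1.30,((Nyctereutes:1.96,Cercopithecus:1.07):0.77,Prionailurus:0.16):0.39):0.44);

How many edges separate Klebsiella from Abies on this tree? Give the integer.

5

The MRCA of Klebsiella and Abies is the node subtending (((Alnus,Picea),Klebsiella),((Salamandra,Abies),Zea)).
From Klebsiella up to that node: 2 branches. From Abies up to the same node: 3 branches. Total: 2 + 3 = 5.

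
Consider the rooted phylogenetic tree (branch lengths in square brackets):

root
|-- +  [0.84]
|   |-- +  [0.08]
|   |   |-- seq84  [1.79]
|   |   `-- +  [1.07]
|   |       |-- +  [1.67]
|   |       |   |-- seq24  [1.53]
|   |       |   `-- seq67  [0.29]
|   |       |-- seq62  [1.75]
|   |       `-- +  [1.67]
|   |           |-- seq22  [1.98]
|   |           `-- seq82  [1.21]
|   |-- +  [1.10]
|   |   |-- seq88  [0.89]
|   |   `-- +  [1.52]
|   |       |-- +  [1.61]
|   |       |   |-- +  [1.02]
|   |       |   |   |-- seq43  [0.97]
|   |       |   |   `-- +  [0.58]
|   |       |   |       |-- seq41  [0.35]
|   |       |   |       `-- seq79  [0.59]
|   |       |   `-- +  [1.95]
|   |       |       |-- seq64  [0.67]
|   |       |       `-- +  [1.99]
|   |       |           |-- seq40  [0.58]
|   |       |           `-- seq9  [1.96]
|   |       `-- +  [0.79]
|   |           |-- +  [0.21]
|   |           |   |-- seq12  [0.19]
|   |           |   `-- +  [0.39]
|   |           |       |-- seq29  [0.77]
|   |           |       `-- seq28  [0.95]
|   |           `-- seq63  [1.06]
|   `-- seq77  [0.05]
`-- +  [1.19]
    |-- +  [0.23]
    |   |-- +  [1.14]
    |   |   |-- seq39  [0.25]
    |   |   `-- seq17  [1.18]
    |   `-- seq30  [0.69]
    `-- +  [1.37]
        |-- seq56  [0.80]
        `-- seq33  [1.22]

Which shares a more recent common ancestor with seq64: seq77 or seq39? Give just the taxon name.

seq77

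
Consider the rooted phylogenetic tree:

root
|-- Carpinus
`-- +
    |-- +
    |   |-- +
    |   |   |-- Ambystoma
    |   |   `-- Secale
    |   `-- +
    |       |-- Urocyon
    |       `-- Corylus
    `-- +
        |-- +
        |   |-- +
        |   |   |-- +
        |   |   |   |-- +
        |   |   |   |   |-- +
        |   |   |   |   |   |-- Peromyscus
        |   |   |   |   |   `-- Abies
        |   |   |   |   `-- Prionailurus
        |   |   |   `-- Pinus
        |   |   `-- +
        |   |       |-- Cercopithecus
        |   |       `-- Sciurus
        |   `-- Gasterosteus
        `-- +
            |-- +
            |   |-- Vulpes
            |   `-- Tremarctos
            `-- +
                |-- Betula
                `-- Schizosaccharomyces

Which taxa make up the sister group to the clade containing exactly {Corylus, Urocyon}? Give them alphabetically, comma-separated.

Ambystoma, Secale

The clade containing exactly {Corylus, Urocyon} attaches to the tree at the node subtending ((Ambystoma,Secale),(Urocyon,Corylus)).
The other lineage descending from that same node — the sister group — is (Ambystoma,Secale); its 2 tips in alphabetical order are the answer.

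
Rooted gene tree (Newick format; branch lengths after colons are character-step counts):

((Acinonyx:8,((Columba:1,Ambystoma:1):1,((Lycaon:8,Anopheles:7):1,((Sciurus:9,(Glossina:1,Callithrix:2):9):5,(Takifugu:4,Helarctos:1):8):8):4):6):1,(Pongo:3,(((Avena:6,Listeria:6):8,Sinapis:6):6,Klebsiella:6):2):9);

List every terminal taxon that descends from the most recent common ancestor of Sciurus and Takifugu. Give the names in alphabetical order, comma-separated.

Tracing Sciurus: it sits inside (Sciurus,(Glossina,Callithrix)).
Tracing Takifugu: it sits inside (Takifugu,Helarctos).
The smallest clade enclosing both is ((Sciurus,(Glossina,Callithrix)),(Takifugu,Helarctos)); the answer is its 5 terminal taxa in alphabetical order.

Callithrix, Glossina, Helarctos, Sciurus, Takifugu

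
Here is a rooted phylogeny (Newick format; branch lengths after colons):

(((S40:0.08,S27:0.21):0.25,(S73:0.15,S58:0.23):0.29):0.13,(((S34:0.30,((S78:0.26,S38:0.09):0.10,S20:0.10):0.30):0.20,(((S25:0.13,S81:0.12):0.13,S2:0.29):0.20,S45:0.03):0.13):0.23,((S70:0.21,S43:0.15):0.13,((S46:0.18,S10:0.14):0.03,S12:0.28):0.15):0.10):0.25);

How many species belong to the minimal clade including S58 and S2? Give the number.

17

The MRCA of S58 and S2 is the root, so the clade is the entire tree.
That clade contains 17 terminal taxa: S10, S12, S2, S20, S25, S27, S34, S38, S40, S43, S45, S46, S58, S70, S73, S78, S81.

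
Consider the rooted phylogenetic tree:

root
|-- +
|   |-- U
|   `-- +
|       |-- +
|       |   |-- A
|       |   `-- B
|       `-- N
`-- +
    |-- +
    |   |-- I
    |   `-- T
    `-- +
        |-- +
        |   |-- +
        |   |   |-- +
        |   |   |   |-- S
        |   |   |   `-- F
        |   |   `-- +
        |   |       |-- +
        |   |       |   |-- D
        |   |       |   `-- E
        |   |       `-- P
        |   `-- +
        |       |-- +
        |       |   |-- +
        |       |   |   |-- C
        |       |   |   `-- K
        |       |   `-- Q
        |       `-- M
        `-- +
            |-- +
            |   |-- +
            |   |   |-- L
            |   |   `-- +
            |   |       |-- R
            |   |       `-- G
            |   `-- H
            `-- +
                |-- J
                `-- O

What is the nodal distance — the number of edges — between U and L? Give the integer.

8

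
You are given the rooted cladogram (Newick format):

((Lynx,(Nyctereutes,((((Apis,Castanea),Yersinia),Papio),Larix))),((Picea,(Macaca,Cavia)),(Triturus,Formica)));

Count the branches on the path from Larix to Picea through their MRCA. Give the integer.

7

The MRCA of Larix and Picea is the root of the tree.
From Larix up to that node: 4 branches. From Picea up to the same node: 3 branches. Total: 4 + 3 = 7.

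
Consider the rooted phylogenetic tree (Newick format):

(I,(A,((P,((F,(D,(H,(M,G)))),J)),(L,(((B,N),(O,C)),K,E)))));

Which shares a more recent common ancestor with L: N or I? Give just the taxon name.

N

The MRCA of L and N subtends (L,(((B,N),(O,C)),K,E)) (7 taxa).
The MRCA of L and I is the root, subtending the entire tree (16 taxa).
The first is nested inside the second, so L shares a more recent common ancestor with N.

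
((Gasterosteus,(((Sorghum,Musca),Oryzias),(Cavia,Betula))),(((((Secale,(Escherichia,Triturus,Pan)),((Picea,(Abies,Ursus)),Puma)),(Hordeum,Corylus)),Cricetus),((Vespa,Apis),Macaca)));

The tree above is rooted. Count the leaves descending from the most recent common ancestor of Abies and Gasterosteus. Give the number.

The MRCA of Abies and Gasterosteus is the root, so the clade is the entire tree.
That clade contains 20 terminal taxa: Abies, Apis, Betula, Cavia, Corylus, Cricetus, Escherichia, Gasterosteus, Hordeum, Macaca, Musca, Oryzias, Pan, Picea, Puma, Secale, Sorghum, Triturus, Ursus, Vespa.

20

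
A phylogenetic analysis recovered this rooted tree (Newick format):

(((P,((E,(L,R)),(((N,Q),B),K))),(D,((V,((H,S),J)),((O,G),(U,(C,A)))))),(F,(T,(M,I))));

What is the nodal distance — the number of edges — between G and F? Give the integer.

8

The MRCA of G and F is the root of the tree.
From G up to that node: 6 branches. From F up to the same node: 2 branches. Total: 6 + 2 = 8.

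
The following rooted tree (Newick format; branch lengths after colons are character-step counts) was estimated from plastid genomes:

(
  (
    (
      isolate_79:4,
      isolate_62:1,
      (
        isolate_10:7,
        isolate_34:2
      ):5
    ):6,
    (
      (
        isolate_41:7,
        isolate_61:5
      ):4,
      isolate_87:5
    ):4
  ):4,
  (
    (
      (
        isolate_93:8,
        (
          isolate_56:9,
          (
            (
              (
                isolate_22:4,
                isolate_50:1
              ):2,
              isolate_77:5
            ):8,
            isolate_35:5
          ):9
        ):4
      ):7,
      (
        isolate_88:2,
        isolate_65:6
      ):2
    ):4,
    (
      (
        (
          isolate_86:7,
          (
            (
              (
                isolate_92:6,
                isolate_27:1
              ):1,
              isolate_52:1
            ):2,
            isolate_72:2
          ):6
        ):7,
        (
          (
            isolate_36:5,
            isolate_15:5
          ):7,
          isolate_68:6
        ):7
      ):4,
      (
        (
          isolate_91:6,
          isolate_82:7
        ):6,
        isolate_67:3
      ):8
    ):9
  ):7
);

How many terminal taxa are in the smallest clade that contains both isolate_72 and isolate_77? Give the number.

19

The MRCA of isolate_72 and isolate_77 is the node subtending (((isolate_93,(isolate_56,(((isolate_22,isolate_50),isolate_77),isolate_35))),(isolate_88,isolate_65)),(((isolate_86,(((isolate_92,isolate_27),isolate_52),isolate_72)),((isolate_36,isolate_15),isolate_68)),((isolate_91,isolate_82),isolate_67))).
That clade contains 19 terminal taxa: isolate_15, isolate_22, isolate_27, isolate_35, isolate_36, isolate_50, isolate_52, isolate_56, isolate_65, isolate_67, isolate_68, isolate_72, isolate_77, isolate_82, isolate_86, isolate_88, isolate_91, isolate_92, isolate_93.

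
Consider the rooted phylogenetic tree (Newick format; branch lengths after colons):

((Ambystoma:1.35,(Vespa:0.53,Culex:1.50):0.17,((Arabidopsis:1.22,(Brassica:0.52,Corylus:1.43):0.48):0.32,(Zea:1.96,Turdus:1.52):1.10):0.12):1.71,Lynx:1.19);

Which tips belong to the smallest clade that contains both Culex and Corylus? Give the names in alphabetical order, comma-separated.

Ambystoma, Arabidopsis, Brassica, Corylus, Culex, Turdus, Vespa, Zea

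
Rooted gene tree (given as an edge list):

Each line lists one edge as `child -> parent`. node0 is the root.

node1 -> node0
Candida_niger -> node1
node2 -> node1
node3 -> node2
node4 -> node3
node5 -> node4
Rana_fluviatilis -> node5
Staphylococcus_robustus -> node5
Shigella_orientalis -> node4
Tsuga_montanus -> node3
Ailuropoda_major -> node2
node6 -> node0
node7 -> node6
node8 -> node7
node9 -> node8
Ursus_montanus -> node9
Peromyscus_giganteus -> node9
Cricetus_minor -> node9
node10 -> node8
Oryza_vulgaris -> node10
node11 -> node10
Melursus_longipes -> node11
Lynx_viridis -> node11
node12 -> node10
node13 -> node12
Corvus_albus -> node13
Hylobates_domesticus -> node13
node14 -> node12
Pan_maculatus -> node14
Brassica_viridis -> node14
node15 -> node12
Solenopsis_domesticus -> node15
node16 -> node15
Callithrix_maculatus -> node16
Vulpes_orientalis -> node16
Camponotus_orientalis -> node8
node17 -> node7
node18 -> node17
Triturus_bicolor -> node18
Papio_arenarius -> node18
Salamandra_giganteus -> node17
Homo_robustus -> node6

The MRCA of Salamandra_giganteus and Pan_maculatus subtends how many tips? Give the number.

The MRCA of Salamandra_giganteus and Pan_maculatus is the node subtending (((Ursus_montanus,Peromyscus_giganteus,Cricetus_minor),(Oryza_vulgaris,(Melursus_longipes,Lynx_viridis),((Corvus_albus,Hylobates_domesticus),(Pan_maculatus,Brassica_viridis),(Solenopsis_domesticus,(Callithrix_maculatus,Vulpes_orientalis)))),Camponotus_orientalis),((Triturus_bicolor,Papio_arenarius),Salamandra_giganteus)).
That clade contains 17 terminal taxa: Brassica_viridis, Callithrix_maculatus, Camponotus_orientalis, Corvus_albus, Cricetus_minor, Hylobates_domesticus, Lynx_viridis, Melursus_longipes, Oryza_vulgaris, Pan_maculatus, Papio_arenarius, Peromyscus_giganteus, Salamandra_giganteus, Solenopsis_domesticus, Triturus_bicolor, Ursus_montanus, Vulpes_orientalis.

17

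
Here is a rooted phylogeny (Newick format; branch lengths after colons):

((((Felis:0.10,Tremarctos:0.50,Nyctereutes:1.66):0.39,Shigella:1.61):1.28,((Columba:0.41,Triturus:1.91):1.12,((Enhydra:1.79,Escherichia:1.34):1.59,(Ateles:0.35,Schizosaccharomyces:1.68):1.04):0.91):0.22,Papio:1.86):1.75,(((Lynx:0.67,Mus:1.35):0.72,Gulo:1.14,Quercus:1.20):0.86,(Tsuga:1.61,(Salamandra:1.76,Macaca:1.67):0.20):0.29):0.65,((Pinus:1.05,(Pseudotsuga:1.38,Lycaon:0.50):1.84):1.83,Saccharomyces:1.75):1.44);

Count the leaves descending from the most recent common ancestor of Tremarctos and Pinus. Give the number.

22

The MRCA of Tremarctos and Pinus is the root, so the clade is the entire tree.
That clade contains 22 terminal taxa: Ateles, Columba, Enhydra, Escherichia, Felis, Gulo, Lycaon, Lynx, Macaca, Mus, Nyctereutes, Papio, Pinus, Pseudotsuga, Quercus, Saccharomyces, Salamandra, Schizosaccharomyces, Shigella, Tremarctos, Triturus, Tsuga.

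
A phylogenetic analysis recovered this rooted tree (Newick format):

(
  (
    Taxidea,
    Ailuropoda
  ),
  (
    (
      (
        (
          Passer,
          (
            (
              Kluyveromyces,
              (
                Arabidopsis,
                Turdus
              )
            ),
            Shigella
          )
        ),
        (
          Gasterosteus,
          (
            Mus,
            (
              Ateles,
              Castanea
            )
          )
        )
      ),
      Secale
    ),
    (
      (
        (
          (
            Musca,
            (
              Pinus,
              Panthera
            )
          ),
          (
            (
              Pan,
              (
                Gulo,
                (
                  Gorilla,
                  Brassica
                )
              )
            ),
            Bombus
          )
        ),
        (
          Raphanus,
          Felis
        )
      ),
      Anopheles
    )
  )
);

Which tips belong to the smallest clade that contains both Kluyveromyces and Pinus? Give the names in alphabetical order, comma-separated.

Anopheles, Arabidopsis, Ateles, Bombus, Brassica, Castanea, Felis, Gasterosteus, Gorilla, Gulo, Kluyveromyces, Mus, Musca, Pan, Panthera, Passer, Pinus, Raphanus, Secale, Shigella, Turdus

Tracing Kluyveromyces: it sits inside (Kluyveromyces,(Arabidopsis,Turdus)).
Tracing Pinus: it sits inside (Pinus,Panthera).
The smallest clade enclosing both is ((((Passer,((Kluyveromyces,(Arabidopsis,Turdus)),Shigella)),(Gasterosteus,(Mus,(Ateles,Castanea)))),Secale),((((Musca,(Pinus,Panthera)),((Pan,(Gulo,(Gorilla,Brassica))),Bombus)),(Raphanus,Felis)),Anopheles)); the answer is its 21 terminal taxa in alphabetical order.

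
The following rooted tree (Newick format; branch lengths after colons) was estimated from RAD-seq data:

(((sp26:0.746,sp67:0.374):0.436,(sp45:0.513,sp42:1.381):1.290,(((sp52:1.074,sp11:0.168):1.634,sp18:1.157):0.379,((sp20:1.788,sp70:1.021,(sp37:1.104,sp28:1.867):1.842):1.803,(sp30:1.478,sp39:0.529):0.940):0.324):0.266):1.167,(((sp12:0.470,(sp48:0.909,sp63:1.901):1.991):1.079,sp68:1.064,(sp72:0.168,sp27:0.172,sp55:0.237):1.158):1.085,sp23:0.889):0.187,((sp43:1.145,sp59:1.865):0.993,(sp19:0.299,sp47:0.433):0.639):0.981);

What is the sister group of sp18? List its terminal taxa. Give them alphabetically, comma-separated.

sp18 attaches to the tree at the node subtending ((sp52,sp11),sp18).
The other lineage descending from that same node — the sister group — is (sp52,sp11); its 2 tips in alphabetical order are the answer.

sp11, sp52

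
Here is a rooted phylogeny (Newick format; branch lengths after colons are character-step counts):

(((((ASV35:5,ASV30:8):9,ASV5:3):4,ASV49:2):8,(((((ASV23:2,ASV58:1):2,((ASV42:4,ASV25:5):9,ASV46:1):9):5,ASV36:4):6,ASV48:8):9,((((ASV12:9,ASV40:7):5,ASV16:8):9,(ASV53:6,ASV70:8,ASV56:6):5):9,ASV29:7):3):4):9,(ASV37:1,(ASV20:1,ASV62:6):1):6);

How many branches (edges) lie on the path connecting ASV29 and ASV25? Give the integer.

The MRCA of ASV29 and ASV25 is the node subtending (((((ASV23,ASV58),((ASV42,ASV25),ASV46)),ASV36),ASV48),((((ASV12,ASV40),ASV16),(ASV53,ASV70,ASV56)),ASV29)).
From ASV29 up to that node: 2 branches. From ASV25 up to the same node: 6 branches. Total: 2 + 6 = 8.

8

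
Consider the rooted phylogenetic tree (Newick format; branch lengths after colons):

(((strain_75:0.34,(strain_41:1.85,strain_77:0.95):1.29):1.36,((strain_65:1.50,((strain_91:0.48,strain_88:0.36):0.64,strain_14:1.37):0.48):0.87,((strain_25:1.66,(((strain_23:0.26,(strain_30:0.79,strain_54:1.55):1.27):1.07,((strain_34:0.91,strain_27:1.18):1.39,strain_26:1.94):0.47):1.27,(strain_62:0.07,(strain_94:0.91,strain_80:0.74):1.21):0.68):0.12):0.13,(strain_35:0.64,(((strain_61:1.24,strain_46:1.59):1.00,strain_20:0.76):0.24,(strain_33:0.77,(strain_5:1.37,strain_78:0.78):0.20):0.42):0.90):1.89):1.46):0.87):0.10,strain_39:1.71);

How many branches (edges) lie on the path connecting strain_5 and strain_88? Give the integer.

10

The MRCA of strain_5 and strain_88 is the node subtending ((strain_65,((strain_91,strain_88),strain_14)),((strain_25,(((strain_23,(strain_30,strain_54)),((strain_34,strain_27),strain_26)),(strain_62,(strain_94,strain_80)))),(strain_35,(((strain_61,strain_46),strain_20),(strain_33,(strain_5,strain_78)))))).
From strain_5 up to that node: 6 branches. From strain_88 up to the same node: 4 branches. Total: 6 + 4 = 10.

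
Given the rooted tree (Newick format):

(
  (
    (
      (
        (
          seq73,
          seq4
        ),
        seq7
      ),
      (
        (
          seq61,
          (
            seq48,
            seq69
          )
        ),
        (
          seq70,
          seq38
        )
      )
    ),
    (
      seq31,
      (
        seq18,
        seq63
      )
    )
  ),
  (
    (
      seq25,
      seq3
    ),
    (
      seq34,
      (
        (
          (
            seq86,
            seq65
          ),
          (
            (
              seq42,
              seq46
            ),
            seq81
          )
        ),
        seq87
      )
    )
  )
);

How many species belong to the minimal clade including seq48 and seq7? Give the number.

The MRCA of seq48 and seq7 is the node subtending (((seq73,seq4),seq7),((seq61,(seq48,seq69)),(seq70,seq38))).
That clade contains 8 terminal taxa: seq38, seq4, seq48, seq61, seq69, seq7, seq70, seq73.

8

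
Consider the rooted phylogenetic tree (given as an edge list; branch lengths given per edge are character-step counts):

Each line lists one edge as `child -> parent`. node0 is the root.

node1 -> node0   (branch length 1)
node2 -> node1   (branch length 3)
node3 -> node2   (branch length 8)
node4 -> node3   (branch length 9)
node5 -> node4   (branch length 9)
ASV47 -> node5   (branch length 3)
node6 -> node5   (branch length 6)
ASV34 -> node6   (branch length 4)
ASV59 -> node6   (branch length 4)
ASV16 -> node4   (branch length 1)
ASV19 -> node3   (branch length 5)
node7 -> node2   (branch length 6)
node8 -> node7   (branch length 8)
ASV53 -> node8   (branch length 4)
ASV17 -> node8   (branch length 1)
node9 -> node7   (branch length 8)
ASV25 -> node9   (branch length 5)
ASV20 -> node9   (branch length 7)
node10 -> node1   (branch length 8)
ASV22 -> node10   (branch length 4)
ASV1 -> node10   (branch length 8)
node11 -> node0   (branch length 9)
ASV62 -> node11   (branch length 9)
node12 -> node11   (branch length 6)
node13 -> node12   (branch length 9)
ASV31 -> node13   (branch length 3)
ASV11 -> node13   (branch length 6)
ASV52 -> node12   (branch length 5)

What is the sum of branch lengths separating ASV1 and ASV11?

47

The path runs ASV1 → … → MRCA → … → ASV11; the MRCA is the root of the tree.
Branch lengths along that path: 8 + 8 + 1 + 9 + 6 + 9 + 6 = 47.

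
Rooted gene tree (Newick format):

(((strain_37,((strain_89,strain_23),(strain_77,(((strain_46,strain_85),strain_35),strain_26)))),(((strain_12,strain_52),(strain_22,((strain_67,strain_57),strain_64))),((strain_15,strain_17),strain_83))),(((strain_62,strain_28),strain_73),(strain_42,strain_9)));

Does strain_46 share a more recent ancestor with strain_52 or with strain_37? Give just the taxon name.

strain_37

The MRCA of strain_46 and strain_37 subtends (strain_37,((strain_89,strain_23),(strain_77,(((strain_46,strain_85),strain_35),strain_26)))) (8 taxa).
The MRCA of strain_46 and strain_52 subtends ((strain_37,((strain_89,strain_23),(strain_77,(((strain_46,strain_85),strain_35),strain_26)))),(((strain_12,strain_52),(strain_22,((strain_67,strain_57),strain_64))),((strain_15,strain_17),strain_83))) (17 taxa).
The first is nested inside the second, so strain_46 shares a more recent common ancestor with strain_37.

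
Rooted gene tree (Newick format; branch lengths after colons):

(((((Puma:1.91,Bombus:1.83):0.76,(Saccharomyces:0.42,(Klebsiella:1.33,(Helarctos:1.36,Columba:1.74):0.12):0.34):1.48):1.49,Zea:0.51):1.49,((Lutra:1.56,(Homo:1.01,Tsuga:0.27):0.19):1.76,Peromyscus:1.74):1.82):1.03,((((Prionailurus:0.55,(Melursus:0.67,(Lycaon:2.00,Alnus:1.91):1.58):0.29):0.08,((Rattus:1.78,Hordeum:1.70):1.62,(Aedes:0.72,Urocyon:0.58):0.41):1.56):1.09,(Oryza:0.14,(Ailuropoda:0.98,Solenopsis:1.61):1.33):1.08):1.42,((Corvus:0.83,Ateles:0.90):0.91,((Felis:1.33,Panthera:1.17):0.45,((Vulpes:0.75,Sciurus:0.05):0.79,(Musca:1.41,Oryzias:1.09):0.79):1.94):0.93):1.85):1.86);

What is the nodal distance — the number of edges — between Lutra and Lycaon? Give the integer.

11

The MRCA of Lutra and Lycaon is the root of the tree.
From Lutra up to that node: 4 branches. From Lycaon up to the same node: 7 branches. Total: 4 + 7 = 11.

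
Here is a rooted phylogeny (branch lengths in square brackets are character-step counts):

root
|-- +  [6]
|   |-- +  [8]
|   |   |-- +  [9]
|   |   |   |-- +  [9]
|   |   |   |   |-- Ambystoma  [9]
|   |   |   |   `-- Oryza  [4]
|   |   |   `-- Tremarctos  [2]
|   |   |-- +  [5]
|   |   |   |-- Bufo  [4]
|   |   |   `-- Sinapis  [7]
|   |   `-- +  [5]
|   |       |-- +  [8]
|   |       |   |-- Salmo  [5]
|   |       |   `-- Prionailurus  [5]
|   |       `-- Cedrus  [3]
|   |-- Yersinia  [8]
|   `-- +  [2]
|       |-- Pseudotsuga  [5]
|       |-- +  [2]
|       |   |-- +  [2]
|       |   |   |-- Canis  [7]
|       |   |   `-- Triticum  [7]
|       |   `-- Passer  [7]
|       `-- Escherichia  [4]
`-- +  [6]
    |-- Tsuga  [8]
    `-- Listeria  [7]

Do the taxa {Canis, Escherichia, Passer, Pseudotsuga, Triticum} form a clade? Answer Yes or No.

The most recent common ancestor of these taxa subtends (Pseudotsuga,((Canis,Triticum),Passer),Escherichia).
That clade has exactly 5 tips — every listed taxon and nothing else — so the group is monophyletic.

Yes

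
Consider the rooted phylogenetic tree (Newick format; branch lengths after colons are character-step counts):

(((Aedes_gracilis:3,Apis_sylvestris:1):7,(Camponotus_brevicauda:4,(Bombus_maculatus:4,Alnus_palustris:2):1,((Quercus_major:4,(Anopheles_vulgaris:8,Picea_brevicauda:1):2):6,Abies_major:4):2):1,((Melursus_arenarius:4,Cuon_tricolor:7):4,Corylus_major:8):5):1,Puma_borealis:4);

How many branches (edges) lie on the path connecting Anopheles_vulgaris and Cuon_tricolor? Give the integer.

The MRCA of Anopheles_vulgaris and Cuon_tricolor is the node subtending ((Aedes_gracilis,Apis_sylvestris),(Camponotus_brevicauda,(Bombus_maculatus,Alnus_palustris),((Quercus_major,(Anopheles_vulgaris,Picea_brevicauda)),Abies_major)),((Melursus_arenarius,Cuon_tricolor),Corylus_major)).
From Anopheles_vulgaris up to that node: 5 branches. From Cuon_tricolor up to the same node: 3 branches. Total: 5 + 3 = 8.

8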